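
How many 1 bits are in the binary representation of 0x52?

3

0x52 = 1010010
Count the 1s: 1 + 1 + 1 = 3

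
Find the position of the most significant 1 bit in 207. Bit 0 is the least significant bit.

7

207 = 11001111
The topmost 1 is at position 7 (since 2^7 = 128 ≤ 207 < 256).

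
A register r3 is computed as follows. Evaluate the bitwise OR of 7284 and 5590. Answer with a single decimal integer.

7284 = 1110001110100
5590 = 1010111010110
 OR → 1110111110110 = 7670

7670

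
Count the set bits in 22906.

9

22906 = 101100101111010
Count the 1s: 1 + 1 + 1 + 1 + 1 + 1 + 1 + 1 + 1 = 9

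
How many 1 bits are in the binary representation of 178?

4

178 = 10110010
Count the 1s: 1 + 1 + 1 + 1 = 4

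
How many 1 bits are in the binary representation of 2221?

6

2221 = 100010101101
Count the 1s: 1 + 1 + 1 + 1 + 1 + 1 = 6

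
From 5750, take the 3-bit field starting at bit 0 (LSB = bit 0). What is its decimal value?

6

v = 1011001110110
Shift right by 0: 1011001110110
Mask low 3 bits: 110 = 6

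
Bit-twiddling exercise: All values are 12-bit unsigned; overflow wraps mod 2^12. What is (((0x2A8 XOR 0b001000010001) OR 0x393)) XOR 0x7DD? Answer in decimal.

1126

0x2A8 = 001010101000
0b001000010001 = 001000010001
→ XOR → 000010111001 = 185
0x393 = 001110010011
→ OR → 001110111011 = 955
0x7DD = 011111011101
→ XOR → 010001100110 = 1126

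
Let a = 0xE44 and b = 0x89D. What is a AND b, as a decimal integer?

0xE44 = 111001000100
0x89D = 100010011101
AND → 100000000100 = 2052

2052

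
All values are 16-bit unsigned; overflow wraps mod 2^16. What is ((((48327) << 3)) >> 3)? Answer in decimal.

7367

48327 = 1011110011000111
→ << 3 (mod 2^16) → 1110011000111000 = 58936
→ >> 3 → 0001110011000111 = 7367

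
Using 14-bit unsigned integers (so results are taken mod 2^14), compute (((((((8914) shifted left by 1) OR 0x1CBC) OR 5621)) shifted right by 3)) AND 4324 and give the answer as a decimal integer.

8914 = 10001011010010
→ shifted left by 1 (mod 2^14) → 00010110100100 = 1444
0x1CBC = 01110010111100
→ OR → 01110110111100 = 7612
5621 = 01010111110101
→ OR → 01110111111101 = 7677
→ shifted right by 3 → 00001110111111 = 959
4324 = 01000011100100
→ AND → 00000010100100 = 164

164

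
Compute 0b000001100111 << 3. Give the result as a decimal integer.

824

x = 0001100111
shift left by 3 → 1100111000 = 824
(equivalently, 103 × 2^3 = 103 × 8)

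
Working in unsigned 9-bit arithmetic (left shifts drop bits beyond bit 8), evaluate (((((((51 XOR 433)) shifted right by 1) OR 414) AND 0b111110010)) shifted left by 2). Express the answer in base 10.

328

51 = 000110011
433 = 110110001
→ XOR → 110000010 = 386
→ shifted right by 1 → 011000001 = 193
414 = 110011110
→ OR → 111011111 = 479
0b111110010 = 111110010
→ AND → 111010010 = 466
→ shifted left by 2 (mod 2^9) → 101001000 = 328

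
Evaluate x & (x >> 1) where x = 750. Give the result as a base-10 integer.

102

x = 1011101110 = 750
x>>1 = 0101110111
AND  = 0001100110 = 102
(x & (x >> 1) has a 1 wherever x has two consecutive 1 bits.)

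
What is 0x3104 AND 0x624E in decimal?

0x3104 = 011000100000100
0x624E = 110001001001110
AND → 010000000000100 = 8196

8196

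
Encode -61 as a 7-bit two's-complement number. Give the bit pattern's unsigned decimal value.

61 in 7 bits: 0111101
Invert: 1000010
Add 1:  1000011 = 67
(Check: 2^7 - 61 = 128 - 61 = 67.)

67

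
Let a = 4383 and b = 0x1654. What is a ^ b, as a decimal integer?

1867

4383 = 1000100011111
0x1654 = 1011001010100
XOR → 0011101001011 = 1867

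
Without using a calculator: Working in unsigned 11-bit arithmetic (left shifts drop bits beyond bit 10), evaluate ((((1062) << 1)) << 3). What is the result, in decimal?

608

1062 = 10000100110
→ << 1 (mod 2^11) → 00001001100 = 76
→ << 3 (mod 2^11) → 01001100000 = 608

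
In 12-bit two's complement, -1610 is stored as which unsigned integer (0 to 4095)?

2486

1610 in 12 bits: 011001001010
Invert: 100110110101
Add 1:  100110110110 = 2486
(Check: 2^12 - 1610 = 4096 - 1610 = 2486.)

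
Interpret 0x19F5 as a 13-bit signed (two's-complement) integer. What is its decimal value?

pattern = 1100111110101 (MSB is 1 ⇒ negative)
Invert: 0011000001010, add 1 → 0011000001011 = 1547, so the value is -1547.
(Equivalently: 6645 - 2^13 = 6645 - 8192 = -1547.)

-1547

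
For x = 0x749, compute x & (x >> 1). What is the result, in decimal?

x = 11101001001 = 1865
x>>1 = 01110100100
AND  = 01100000000 = 768
(x & (x >> 1) has a 1 wherever x has two consecutive 1 bits.)

768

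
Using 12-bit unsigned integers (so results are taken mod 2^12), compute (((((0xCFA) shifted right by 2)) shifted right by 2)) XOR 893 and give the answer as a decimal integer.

946

0xCFA = 110011111010
→ shifted right by 2 → 001100111110 = 830
→ shifted right by 2 → 000011001111 = 207
893 = 001101111101
→ XOR → 001110110010 = 946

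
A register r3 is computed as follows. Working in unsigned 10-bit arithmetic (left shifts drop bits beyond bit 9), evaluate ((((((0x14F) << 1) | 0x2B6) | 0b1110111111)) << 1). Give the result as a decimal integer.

894

0x14F = 0101001111
→ << 1 (mod 2^10) → 1010011110 = 670
0x2B6 = 1010110110
→ | → 1010111110 = 702
0b1110111111 = 1110111111
→ | → 1110111111 = 959
→ << 1 (mod 2^10) → 1101111110 = 894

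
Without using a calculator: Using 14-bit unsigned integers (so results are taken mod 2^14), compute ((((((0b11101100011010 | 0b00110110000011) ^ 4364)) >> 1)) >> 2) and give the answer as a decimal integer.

1490

0b11101100011010 = 11101100011010
0b00110110000011 = 00110110000011
→ | → 11111110011011 = 16283
4364 = 01000100001100
→ ^ → 10111010010111 = 11927
→ >> 1 → 01011101001011 = 5963
→ >> 2 → 00010111010010 = 1490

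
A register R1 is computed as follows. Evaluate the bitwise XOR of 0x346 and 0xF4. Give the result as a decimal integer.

946

0x346 = 1101000110
0xF4 = 0011110100
XOR → 1110110010 = 946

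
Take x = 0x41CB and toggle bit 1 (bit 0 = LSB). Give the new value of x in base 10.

16841

x = 0100000111001011
bit 1 is currently 1; toggle it via x ^ (1 << 1) = x ^ 2
→ 0100000111001001 = 16841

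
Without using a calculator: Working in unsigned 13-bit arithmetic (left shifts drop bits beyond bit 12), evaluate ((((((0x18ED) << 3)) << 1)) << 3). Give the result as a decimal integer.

5760

0x18ED = 1100011101101
→ << 3 (mod 2^13) → 0011101101000 = 1896
→ << 1 (mod 2^13) → 0111011010000 = 3792
→ << 3 (mod 2^13) → 1011010000000 = 5760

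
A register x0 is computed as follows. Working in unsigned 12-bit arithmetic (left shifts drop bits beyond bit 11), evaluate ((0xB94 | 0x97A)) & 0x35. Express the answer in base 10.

0xB94 = 101110010100
0x97A = 100101111010
→ | → 101111111110 = 3070
0x35 = 000000110101
→ & → 000000110100 = 52

52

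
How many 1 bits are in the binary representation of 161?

3

161 = 10100001
Count the 1s: 1 + 1 + 1 = 3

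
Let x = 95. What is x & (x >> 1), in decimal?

x = 1011111 = 95
x>>1 = 0101111
AND  = 0001111 = 15
(x & (x >> 1) has a 1 wherever x has two consecutive 1 bits.)

15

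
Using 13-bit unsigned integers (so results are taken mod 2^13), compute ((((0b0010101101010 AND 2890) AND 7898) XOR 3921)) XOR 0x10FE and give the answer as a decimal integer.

0b0010101101010 = 0010101101010
2890 = 0101101001010
→ AND → 0000101001010 = 330
7898 = 1111011011010
→ AND → 0000001001010 = 74
3921 = 0111101010001
→ XOR → 0111100011011 = 3867
0x10FE = 1000011111110
→ XOR → 1111111100101 = 8165

8165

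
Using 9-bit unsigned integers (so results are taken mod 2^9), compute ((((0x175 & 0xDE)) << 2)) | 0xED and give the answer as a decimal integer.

509

0x175 = 101110101
0xDE = 011011110
→ & → 001010100 = 84
→ << 2 (mod 2^9) → 101010000 = 336
0xED = 011101101
→ | → 111111101 = 509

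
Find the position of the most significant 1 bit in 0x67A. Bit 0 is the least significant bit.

10

0x67A = 11001111010
The topmost 1 is at position 10 (since 2^10 = 1024 ≤ 1658 < 2048).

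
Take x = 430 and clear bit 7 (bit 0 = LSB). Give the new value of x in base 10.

x = 000110101110
bit 7 is currently 1; clear it via x & ~(1 << 7) = x & ~128
→ 000100101110 = 302

302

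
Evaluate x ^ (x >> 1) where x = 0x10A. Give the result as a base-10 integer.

x = 100001010 = 266
x>>1 = 010000101
XOR  = 110001111 = 399
(x ^ (x >> 1) gives the standard binary-reflected Gray code of x.)

399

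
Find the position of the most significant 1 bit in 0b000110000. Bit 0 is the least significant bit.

0b000110000 = 110000
The topmost 1 is at position 5 (since 2^5 = 32 ≤ 48 < 64).

5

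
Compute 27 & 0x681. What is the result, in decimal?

27 = 00000011011
0x681 = 11010000001
AND → 00000000001 = 1

1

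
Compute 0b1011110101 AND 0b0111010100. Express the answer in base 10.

a = 1011110101
b = 0111010100
AND → 0011010100 = 212

212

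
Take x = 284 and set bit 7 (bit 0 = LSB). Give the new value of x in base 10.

x = 00100011100
bit 7 is currently 0; set it via x | (1 << 7) = x | 128
→ 00110011100 = 412

412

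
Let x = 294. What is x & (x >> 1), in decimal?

x = 100100110 = 294
x>>1 = 010010011
AND  = 000000010 = 2
(x & (x >> 1) has a 1 wherever x has two consecutive 1 bits.)

2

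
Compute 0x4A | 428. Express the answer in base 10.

0x4A = 001001010
428 = 110101100
 OR → 111101110 = 494

494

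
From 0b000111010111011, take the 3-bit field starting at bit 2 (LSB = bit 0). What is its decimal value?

v = 000111010111011
Shift right by 2: 0001110101110
Mask low 3 bits: 110 = 6

6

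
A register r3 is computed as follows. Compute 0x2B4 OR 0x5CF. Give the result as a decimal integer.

0x2B4 = 01010110100
0x5CF = 10111001111
 OR → 11111111111 = 2047

2047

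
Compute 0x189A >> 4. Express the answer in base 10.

393

0x189A = 1100010011010
shift right by 4 → 0000110001001 = 393
(equivalently, floor(6298 / 16))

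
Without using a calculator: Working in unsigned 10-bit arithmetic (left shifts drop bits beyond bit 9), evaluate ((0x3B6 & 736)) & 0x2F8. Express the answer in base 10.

0x3B6 = 1110110110
736 = 1011100000
→ & → 1010100000 = 672
0x2F8 = 1011111000
→ & → 1010100000 = 672

672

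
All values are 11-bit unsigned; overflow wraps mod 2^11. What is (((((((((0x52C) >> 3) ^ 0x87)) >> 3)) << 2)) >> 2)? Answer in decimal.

4

0x52C = 10100101100
→ >> 3 → 00010100101 = 165
0x87 = 00010000111
→ ^ → 00000100010 = 34
→ >> 3 → 00000000100 = 4
→ << 2 (mod 2^11) → 00000010000 = 16
→ >> 2 → 00000000100 = 4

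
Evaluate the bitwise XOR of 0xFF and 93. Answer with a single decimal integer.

162

0xFF = 11111111
93 = 01011101
XOR → 10100010 = 162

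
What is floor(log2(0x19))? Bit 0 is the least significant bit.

0x19 = 11001
The topmost 1 is at position 4 (since 2^4 = 16 ≤ 25 < 32).

4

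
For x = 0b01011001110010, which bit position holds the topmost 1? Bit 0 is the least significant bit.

12

0b01011001110010 = 1011001110010
The topmost 1 is at position 12 (since 2^12 = 4096 ≤ 5746 < 8192).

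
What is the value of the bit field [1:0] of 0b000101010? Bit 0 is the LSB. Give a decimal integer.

v = 000101010
Shift right by 0: 000101010
Mask low 2 bits: 10 = 2

2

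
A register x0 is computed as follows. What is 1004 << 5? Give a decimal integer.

32128

1004 = 000001111101100
shift left by 5 → 111110110000000 = 32128
(equivalently, 1004 × 2^5 = 1004 × 32)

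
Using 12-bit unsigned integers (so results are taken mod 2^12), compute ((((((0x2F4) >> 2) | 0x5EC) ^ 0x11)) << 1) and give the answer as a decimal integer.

3032

0x2F4 = 001011110100
→ >> 2 → 000010111101 = 189
0x5EC = 010111101100
→ | → 010111111101 = 1533
0x11 = 000000010001
→ ^ → 010111101100 = 1516
→ << 1 (mod 2^12) → 101111011000 = 3032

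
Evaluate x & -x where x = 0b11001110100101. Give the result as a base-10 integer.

1

x = 11001110100101 = 13221
-x (two's complement) = …00110001011011
AND   = 00000000000001 = 1
(x & -x isolates the lowest set bit of x.)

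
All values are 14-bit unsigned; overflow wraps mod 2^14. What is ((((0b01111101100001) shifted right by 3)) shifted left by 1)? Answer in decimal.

2008

0b01111101100001 = 01111101100001
→ shifted right by 3 → 00001111101100 = 1004
→ shifted left by 1 (mod 2^14) → 00011111011000 = 2008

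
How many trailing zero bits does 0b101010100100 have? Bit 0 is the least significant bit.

0b101010100100 = 101010100100
Trailing zeros: 2, so the lowest set bit is bit 2 (value 4).

2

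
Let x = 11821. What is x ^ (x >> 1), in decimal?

x = 10111000101101 = 11821
x>>1 = 01011100010110
XOR  = 11100100111011 = 14651
(x ^ (x >> 1) gives the standard binary-reflected Gray code of x.)

14651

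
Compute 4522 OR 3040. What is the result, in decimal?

7146

4522 = 1000110101010
3040 = 0101111100000
 OR → 1101111101010 = 7146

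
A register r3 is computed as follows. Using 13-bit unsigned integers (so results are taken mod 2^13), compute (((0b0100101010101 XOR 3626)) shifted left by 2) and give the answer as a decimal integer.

0b0100101010101 = 0100101010101
3626 = 0111000101010
→ XOR → 0011101111111 = 1919
→ shifted left by 2 (mod 2^13) → 1110111111100 = 7676

7676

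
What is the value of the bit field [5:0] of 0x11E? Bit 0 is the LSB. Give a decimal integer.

v = 00100011110
Shift right by 0: 00100011110
Mask low 6 bits: 011110 = 30

30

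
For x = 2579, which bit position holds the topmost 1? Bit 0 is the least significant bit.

2579 = 101000010011
The topmost 1 is at position 11 (since 2^11 = 2048 ≤ 2579 < 4096).

11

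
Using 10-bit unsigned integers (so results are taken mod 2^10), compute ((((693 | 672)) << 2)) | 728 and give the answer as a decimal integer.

732

693 = 1010110101
672 = 1010100000
→ | → 1010110101 = 693
→ << 2 (mod 2^10) → 1011010100 = 724
728 = 1011011000
→ | → 1011011100 = 732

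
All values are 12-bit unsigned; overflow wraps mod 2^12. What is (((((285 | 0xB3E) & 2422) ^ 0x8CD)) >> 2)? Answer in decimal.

285 = 000100011101
0xB3E = 101100111110
→ | → 101100111111 = 2879
2422 = 100101110110
→ & → 100100110110 = 2358
0x8CD = 100011001101
→ ^ → 000111111011 = 507
→ >> 2 → 000001111110 = 126

126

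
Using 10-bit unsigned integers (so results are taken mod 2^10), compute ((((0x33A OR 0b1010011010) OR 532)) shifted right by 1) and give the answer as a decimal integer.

0x33A = 1100111010
0b1010011010 = 1010011010
→ OR → 1110111010 = 954
532 = 1000010100
→ OR → 1110111110 = 958
→ shifted right by 1 → 0111011111 = 479

479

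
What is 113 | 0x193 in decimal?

113 = 001110001
0x193 = 110010011
 OR → 111110011 = 499

499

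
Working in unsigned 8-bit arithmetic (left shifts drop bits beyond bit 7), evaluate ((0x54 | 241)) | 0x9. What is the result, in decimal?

253

0x54 = 01010100
241 = 11110001
→ | → 11110101 = 245
0x9 = 00001001
→ | → 11111101 = 253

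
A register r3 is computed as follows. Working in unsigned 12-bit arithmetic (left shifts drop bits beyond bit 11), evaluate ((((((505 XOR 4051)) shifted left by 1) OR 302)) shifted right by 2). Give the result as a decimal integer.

505 = 000111111001
4051 = 111111010011
→ XOR → 111000101010 = 3626
→ shifted left by 1 (mod 2^12) → 110001010100 = 3156
302 = 000100101110
→ OR → 110101111110 = 3454
→ shifted right by 2 → 001101011111 = 863

863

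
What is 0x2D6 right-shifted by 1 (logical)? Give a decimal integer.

363

0x2D6 = 1011010110
shift right by 1 → 0101101011 = 363
(equivalently, floor(726 / 2))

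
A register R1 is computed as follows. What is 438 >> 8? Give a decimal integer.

438 = 110110110
shift right by 8 → 000000001 = 1
(equivalently, floor(438 / 256))

1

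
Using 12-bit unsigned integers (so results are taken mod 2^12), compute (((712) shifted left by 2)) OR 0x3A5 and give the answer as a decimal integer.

2981

712 = 001011001000
→ shifted left by 2 (mod 2^12) → 101100100000 = 2848
0x3A5 = 001110100101
→ OR → 101110100101 = 2981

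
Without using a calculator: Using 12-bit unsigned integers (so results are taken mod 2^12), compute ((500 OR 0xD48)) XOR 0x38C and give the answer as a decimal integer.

500 = 000111110100
0xD48 = 110101001000
→ OR → 110111111100 = 3580
0x38C = 001110001100
→ XOR → 111001110000 = 3696

3696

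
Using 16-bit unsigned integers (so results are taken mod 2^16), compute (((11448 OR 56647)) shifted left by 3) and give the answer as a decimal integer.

61432

11448 = 0010110010111000
56647 = 1101110101000111
→ OR → 1111110111111111 = 65023
→ shifted left by 3 (mod 2^16) → 1110111111111000 = 61432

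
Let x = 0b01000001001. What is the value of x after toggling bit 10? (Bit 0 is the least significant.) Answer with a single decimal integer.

x = 01000001001
bit 10 is currently 0; toggle it via x ^ (1 << 10) = x ^ 1024
→ 11000001001 = 1545

1545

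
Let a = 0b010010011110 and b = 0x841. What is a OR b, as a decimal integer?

a = 010010011110
0x841 = 100001000001
 OR → 110011011111 = 3295

3295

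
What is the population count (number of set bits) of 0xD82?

0xD82 = 110110000010
Count the 1s: 1 + 1 + 1 + 1 + 1 = 5

5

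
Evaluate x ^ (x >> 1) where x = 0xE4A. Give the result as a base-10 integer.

x = 111001001010 = 3658
x>>1 = 011100100101
XOR  = 100101101111 = 2415
(x ^ (x >> 1) gives the standard binary-reflected Gray code of x.)

2415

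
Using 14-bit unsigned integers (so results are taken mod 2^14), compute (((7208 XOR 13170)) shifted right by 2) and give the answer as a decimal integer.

3030

7208 = 01110000101000
13170 = 11001101110010
→ XOR → 10111101011010 = 12122
→ shifted right by 2 → 00101111010110 = 3030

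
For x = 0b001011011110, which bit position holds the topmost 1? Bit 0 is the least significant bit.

9

0b001011011110 = 1011011110
The topmost 1 is at position 9 (since 2^9 = 512 ≤ 734 < 1024).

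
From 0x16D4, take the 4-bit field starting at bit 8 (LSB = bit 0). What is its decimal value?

6

v = 001011011010100
Shift right by 8: 0010110
Mask low 4 bits: 0110 = 6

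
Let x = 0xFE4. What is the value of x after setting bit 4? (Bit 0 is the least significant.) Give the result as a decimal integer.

4084

x = 0111111100100
bit 4 is currently 0; set it via x | (1 << 4) = x | 16
→ 0111111110100 = 4084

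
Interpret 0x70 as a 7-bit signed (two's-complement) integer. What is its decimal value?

pattern = 1110000 (MSB is 1 ⇒ negative)
Invert: 0001111, add 1 → 0010000 = 16, so the value is -16.
(Equivalently: 112 - 2^7 = 112 - 128 = -16.)

-16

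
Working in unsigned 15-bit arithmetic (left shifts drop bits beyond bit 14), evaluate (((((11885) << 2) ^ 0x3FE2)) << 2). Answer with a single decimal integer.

11885 = 010111001101101
→ << 2 (mod 2^15) → 011100110110100 = 14772
0x3FE2 = 011111111100010
→ ^ → 000011001010110 = 1622
→ << 2 (mod 2^15) → 001100101011000 = 6488

6488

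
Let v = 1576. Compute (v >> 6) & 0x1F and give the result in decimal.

24

v = 000011000101000
Shift right by 6: 000011000
Mask low 5 bits: 11000 = 24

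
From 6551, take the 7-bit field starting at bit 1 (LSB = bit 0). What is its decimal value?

75

v = 1100110010111
Shift right by 1: 110011001011
Mask low 7 bits: 1001011 = 75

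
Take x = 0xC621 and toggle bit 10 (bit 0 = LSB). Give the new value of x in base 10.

x = 1100011000100001
bit 10 is currently 1; toggle it via x ^ (1 << 10) = x ^ 1024
→ 1100001000100001 = 49697

49697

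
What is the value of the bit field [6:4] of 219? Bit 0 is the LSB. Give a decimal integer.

5

v = 011011011
Shift right by 4: 01101
Mask low 3 bits: 101 = 5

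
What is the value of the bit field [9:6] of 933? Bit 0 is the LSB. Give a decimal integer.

v = 1110100101
Shift right by 6: 1110
Mask low 4 bits: 1110 = 14

14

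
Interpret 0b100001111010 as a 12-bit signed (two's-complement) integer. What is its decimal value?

pattern = 100001111010 (MSB is 1 ⇒ negative)
Invert: 011110000101, add 1 → 011110000110 = 1926, so the value is -1926.
(Equivalently: 2170 - 2^12 = 2170 - 4096 = -1926.)

-1926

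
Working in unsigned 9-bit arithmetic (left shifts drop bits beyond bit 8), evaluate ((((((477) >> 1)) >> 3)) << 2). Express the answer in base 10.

116

477 = 111011101
→ >> 1 → 011101110 = 238
→ >> 3 → 000011101 = 29
→ << 2 (mod 2^9) → 001110100 = 116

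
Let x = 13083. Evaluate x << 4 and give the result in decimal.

13083 = 000011001100011011
shift left by 4 → 110011000110110000 = 209328
(equivalently, 13083 × 2^4 = 13083 × 16)

209328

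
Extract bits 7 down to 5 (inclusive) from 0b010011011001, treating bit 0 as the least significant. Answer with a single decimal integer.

6

v = 010011011001
Shift right by 5: 0100110
Mask low 3 bits: 110 = 6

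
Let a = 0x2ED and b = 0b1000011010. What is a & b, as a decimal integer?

0x2ED = 1011101101
b = 1000011010
AND → 1000001000 = 520

520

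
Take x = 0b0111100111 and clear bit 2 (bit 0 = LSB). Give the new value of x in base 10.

483

x = 0111100111
bit 2 is currently 1; clear it via x & ~(1 << 2) = x & ~4
→ 0111100011 = 483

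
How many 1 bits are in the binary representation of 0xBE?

6

0xBE = 10111110
Count the 1s: 1 + 1 + 1 + 1 + 1 + 1 = 6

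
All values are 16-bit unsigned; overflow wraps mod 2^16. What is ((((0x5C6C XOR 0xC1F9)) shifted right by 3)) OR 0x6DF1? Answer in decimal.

0x5C6C = 0101110001101100
0xC1F9 = 1100000111111001
→ XOR → 1001110110010101 = 40341
→ shifted right by 3 → 0001001110110010 = 5042
0x6DF1 = 0110110111110001
→ OR → 0111111111110011 = 32755

32755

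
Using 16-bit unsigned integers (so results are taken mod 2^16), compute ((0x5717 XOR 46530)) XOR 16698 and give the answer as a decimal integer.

0x5717 = 0101011100010111
46530 = 1011010111000010
→ XOR → 1110001011010101 = 58069
16698 = 0100000100111010
→ XOR → 1010001111101111 = 41967

41967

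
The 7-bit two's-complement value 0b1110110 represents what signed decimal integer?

pattern = 1110110 (MSB is 1 ⇒ negative)
Invert: 0001001, add 1 → 0001010 = 10, so the value is -10.
(Equivalently: 118 - 2^7 = 118 - 128 = -10.)

-10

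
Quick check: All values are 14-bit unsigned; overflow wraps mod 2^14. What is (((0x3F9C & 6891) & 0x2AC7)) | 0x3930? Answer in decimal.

0x3F9C = 11111110011100
6891 = 01101011101011
→ & → 01101010001000 = 6792
0x2AC7 = 10101011000111
→ & → 00101010000000 = 2688
0x3930 = 11100100110000
→ | → 11101110110000 = 15280

15280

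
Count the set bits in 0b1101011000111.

8

n = 1101011000111
Count the 1s: 1 + 1 + 1 + 1 + 1 + 1 + 1 + 1 = 8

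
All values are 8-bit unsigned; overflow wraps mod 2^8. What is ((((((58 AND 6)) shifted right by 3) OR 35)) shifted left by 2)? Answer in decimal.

140

58 = 00111010
6 = 00000110
→ AND → 00000010 = 2
→ shifted right by 3 → 00000000 = 0
35 = 00100011
→ OR → 00100011 = 35
→ shifted left by 2 (mod 2^8) → 10001100 = 140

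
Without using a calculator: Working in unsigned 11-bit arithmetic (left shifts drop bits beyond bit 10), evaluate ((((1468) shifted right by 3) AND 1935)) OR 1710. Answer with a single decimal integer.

1468 = 10110111100
→ shifted right by 3 → 00010110111 = 183
1935 = 11110001111
→ AND → 00010000111 = 135
1710 = 11010101110
→ OR → 11010101111 = 1711

1711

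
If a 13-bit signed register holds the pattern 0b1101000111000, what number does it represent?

-1480

pattern = 1101000111000 (MSB is 1 ⇒ negative)
Invert: 0010111000111, add 1 → 0010111001000 = 1480, so the value is -1480.
(Equivalently: 6712 - 2^13 = 6712 - 8192 = -1480.)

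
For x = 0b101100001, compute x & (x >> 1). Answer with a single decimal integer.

x = 101100001 = 353
x>>1 = 010110000
AND  = 000100000 = 32
(x & (x >> 1) has a 1 wherever x has two consecutive 1 bits.)

32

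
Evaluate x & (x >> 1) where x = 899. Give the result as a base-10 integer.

385

x = 1110000011 = 899
x>>1 = 0111000001
AND  = 0110000001 = 385
(x & (x >> 1) has a 1 wherever x has two consecutive 1 bits.)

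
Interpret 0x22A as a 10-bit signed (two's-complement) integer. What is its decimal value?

-470

pattern = 1000101010 (MSB is 1 ⇒ negative)
Invert: 0111010101, add 1 → 0111010110 = 470, so the value is -470.
(Equivalently: 554 - 2^10 = 554 - 1024 = -470.)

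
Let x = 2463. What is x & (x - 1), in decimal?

x = 100110011111 = 2463
x - 1 = 100110011110
AND   = 100110011110 = 2462
(x & (x - 1) clears the lowest set bit of x.)

2462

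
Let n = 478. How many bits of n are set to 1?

7

478 = 111011110
Count the 1s: 1 + 1 + 1 + 1 + 1 + 1 + 1 = 7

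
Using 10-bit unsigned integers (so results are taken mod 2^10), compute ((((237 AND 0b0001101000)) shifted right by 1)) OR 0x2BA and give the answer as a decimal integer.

237 = 0011101101
0b0001101000 = 0001101000
→ AND → 0001101000 = 104
→ shifted right by 1 → 0000110100 = 52
0x2BA = 1010111010
→ OR → 1010111110 = 702

702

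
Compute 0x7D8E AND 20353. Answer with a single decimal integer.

0x7D8E = 111110110001110
20353 = 100111110000001
AND → 100110110000000 = 19840

19840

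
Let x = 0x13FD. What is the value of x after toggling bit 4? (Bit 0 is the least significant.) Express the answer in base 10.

x = 1001111111101
bit 4 is currently 1; toggle it via x ^ (1 << 4) = x ^ 16
→ 1001111101101 = 5101

5101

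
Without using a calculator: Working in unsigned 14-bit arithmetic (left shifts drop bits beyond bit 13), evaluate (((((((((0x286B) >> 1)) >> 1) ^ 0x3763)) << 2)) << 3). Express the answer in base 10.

0x286B = 10100001101011
→ >> 1 → 01010000110101 = 5173
→ >> 1 → 00101000011010 = 2586
0x3763 = 11011101100011
→ ^ → 11110101111001 = 15737
→ << 2 (mod 2^14) → 11010111100100 = 13796
→ << 3 (mod 2^14) → 10111100100000 = 12064

12064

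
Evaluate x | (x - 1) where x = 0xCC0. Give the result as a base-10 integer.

3327

x = 110011000000 = 3264
x - 1 = 110010111111
OR    = 110011111111 = 3327
(x | (x - 1) sets all bits below the lowest set bit.)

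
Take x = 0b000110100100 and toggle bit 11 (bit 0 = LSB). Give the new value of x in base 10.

2468

x = 000110100100
bit 11 is currently 0; toggle it via x ^ (1 << 11) = x ^ 2048
→ 100110100100 = 2468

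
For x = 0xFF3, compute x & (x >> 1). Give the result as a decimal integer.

x = 111111110011 = 4083
x>>1 = 011111111001
AND  = 011111110001 = 2033
(x & (x >> 1) has a 1 wherever x has two consecutive 1 bits.)

2033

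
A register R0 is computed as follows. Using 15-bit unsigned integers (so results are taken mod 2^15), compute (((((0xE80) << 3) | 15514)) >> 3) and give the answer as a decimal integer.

0xE80 = 000111010000000
→ << 3 (mod 2^15) → 111010000000000 = 29696
15514 = 011110010011010
→ | → 111110010011010 = 31898
→ >> 3 → 000111110010011 = 3987

3987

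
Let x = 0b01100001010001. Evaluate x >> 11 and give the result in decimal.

3

x = 1100001010001
shift right by 11 → 0000000000011 = 3
(equivalently, floor(6225 / 2048))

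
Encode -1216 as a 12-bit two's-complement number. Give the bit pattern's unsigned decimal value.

1216 in 12 bits: 010011000000
Invert: 101100111111
Add 1:  101101000000 = 2880
(Check: 2^12 - 1216 = 4096 - 1216 = 2880.)

2880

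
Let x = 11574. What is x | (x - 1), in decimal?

11575

x = 10110100110110 = 11574
x - 1 = 10110100110101
OR    = 10110100110111 = 11575
(x | (x - 1) sets all bits below the lowest set bit.)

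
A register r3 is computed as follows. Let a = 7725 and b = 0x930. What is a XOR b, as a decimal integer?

5917

7725 = 1111000101101
0x930 = 0100100110000
XOR → 1011100011101 = 5917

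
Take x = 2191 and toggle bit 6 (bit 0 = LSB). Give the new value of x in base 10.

x = 100010001111
bit 6 is currently 0; toggle it via x ^ (1 << 6) = x ^ 64
→ 100011001111 = 2255

2255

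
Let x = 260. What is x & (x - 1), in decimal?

256

x = 100000100 = 260
x - 1 = 100000011
AND   = 100000000 = 256
(x & (x - 1) clears the lowest set bit of x.)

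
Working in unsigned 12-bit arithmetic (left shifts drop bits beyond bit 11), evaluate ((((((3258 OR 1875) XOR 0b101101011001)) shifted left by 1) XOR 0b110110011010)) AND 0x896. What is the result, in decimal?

150

3258 = 110010111010
1875 = 011101010011
→ OR → 111111111011 = 4091
0b101101011001 = 101101011001
→ XOR → 010010100010 = 1186
→ shifted left by 1 (mod 2^12) → 100101000100 = 2372
0b110110011010 = 110110011010
→ XOR → 010011011110 = 1246
0x896 = 100010010110
→ AND → 000010010110 = 150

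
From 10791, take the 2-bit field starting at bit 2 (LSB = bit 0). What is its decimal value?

v = 010101000100111
Shift right by 2: 0101010001001
Mask low 2 bits: 01 = 1

1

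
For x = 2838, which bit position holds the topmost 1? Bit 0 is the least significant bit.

11

2838 = 101100010110
The topmost 1 is at position 11 (since 2^11 = 2048 ≤ 2838 < 4096).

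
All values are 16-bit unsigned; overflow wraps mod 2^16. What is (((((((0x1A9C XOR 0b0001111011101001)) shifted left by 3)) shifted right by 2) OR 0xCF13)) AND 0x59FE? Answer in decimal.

18938

0x1A9C = 0001101010011100
0b0001111011101001 = 0001111011101001
→ XOR → 0000010001110101 = 1141
→ shifted left by 3 (mod 2^16) → 0010001110101000 = 9128
→ shifted right by 2 → 0000100011101010 = 2282
0xCF13 = 1100111100010011
→ OR → 1100111111111011 = 53243
0x59FE = 0101100111111110
→ AND → 0100100111111010 = 18938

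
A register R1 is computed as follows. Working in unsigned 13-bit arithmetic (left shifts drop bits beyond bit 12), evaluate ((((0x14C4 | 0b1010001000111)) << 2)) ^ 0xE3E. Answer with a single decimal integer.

0x14C4 = 1010011000100
0b1010001000111 = 1010001000111
→ | → 1010011000111 = 5319
→ << 2 (mod 2^13) → 1001100011100 = 4892
0xE3E = 0111000111110
→ ^ → 1110100100010 = 7458

7458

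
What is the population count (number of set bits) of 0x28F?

0x28F = 1010001111
Count the 1s: 1 + 1 + 1 + 1 + 1 + 1 = 6

6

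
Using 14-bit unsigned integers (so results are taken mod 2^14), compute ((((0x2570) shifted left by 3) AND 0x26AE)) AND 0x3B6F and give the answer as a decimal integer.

0x2570 = 10010101110000
→ shifted left by 3 (mod 2^14) → 10101110000000 = 11136
0x26AE = 10011010101110
→ AND → 10001010000000 = 8832
0x3B6F = 11101101101111
→ AND → 10001000000000 = 8704

8704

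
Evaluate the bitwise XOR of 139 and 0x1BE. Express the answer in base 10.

309

139 = 010001011
0x1BE = 110111110
XOR → 100110101 = 309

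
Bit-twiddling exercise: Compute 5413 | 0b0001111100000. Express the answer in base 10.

6117

5413 = 1010100100101
b = 0001111100000
 OR → 1011111100101 = 6117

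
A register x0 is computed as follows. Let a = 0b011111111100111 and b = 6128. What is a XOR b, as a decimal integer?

10263

a = 11111111100111
6128 = 01011111110000
XOR → 10100000010111 = 10263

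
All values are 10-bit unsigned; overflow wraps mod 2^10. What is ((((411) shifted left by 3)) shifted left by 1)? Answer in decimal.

432

411 = 0110011011
→ shifted left by 3 (mod 2^10) → 0011011000 = 216
→ shifted left by 1 (mod 2^10) → 0110110000 = 432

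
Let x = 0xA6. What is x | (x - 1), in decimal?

167

x = 10100110 = 166
x - 1 = 10100101
OR    = 10100111 = 167
(x | (x - 1) sets all bits below the lowest set bit.)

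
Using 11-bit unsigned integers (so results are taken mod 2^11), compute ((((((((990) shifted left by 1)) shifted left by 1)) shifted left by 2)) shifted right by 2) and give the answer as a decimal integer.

376

990 = 01111011110
→ shifted left by 1 (mod 2^11) → 11110111100 = 1980
→ shifted left by 1 (mod 2^11) → 11101111000 = 1912
→ shifted left by 2 (mod 2^11) → 10111100000 = 1504
→ shifted right by 2 → 00101111000 = 376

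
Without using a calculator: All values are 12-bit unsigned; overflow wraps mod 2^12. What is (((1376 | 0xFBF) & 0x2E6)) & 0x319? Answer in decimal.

1376 = 010101100000
0xFBF = 111110111111
→ | → 111111111111 = 4095
0x2E6 = 001011100110
→ & → 001011100110 = 742
0x319 = 001100011001
→ & → 001000000000 = 512

512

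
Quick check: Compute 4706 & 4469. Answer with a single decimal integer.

4192

4706 = 1001001100010
4469 = 1000101110101
AND → 1000001100000 = 4192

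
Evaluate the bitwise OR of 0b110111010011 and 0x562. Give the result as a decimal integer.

a = 110111010011
0x562 = 010101100010
 OR → 110111110011 = 3571

3571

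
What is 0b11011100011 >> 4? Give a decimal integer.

x = 11011100011
shift right by 4 → 00001101110 = 110
(equivalently, floor(1763 / 16))

110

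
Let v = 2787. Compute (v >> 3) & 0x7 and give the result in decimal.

v = 0101011100011
Shift right by 3: 0101011100
Mask low 3 bits: 100 = 4

4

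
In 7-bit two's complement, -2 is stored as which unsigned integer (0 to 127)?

126

2 in 7 bits: 0000010
Invert: 1111101
Add 1:  1111110 = 126
(Check: 2^7 - 2 = 128 - 2 = 126.)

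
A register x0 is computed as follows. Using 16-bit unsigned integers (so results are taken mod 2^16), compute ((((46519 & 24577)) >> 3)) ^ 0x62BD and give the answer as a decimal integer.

26301

46519 = 1011010110110111
24577 = 0110000000000001
→ & → 0010000000000001 = 8193
→ >> 3 → 0000010000000000 = 1024
0x62BD = 0110001010111101
→ ^ → 0110011010111101 = 26301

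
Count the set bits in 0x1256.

0x1256 = 1001001010110
Count the 1s: 1 + 1 + 1 + 1 + 1 + 1 = 6

6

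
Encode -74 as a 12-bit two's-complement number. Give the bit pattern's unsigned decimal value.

74 in 12 bits: 000001001010
Invert: 111110110101
Add 1:  111110110110 = 4022
(Check: 2^12 - 74 = 4096 - 74 = 4022.)

4022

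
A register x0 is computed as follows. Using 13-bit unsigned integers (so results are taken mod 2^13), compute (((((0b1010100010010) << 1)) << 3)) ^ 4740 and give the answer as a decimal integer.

932

0b1010100010010 = 1010100010010
→ << 1 (mod 2^13) → 0101000100100 = 2596
→ << 3 (mod 2^13) → 1000100100000 = 4384
4740 = 1001010000100
→ ^ → 0001110100100 = 932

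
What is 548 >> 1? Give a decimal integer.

548 = 1000100100
shift right by 1 → 0100010010 = 274
(equivalently, floor(548 / 2))

274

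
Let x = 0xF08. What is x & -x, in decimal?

x = 111100001000 = 3848
-x (two's complement) = …000011111000
AND   = 000000001000 = 8
(x & -x isolates the lowest set bit of x.)

8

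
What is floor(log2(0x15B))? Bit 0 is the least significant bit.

8

0x15B = 101011011
The topmost 1 is at position 8 (since 2^8 = 256 ≤ 347 < 512).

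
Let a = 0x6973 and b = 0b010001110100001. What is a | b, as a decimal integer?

0x6973 = 110100101110011
b = 010001110100001
 OR → 110101111110011 = 27635

27635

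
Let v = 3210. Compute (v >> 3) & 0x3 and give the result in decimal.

1

v = 00110010001010
Shift right by 3: 00110010001
Mask low 2 bits: 01 = 1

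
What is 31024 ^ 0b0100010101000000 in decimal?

15472

31024 = 111100100110000
b = 100010101000000
XOR → 011110001110000 = 15472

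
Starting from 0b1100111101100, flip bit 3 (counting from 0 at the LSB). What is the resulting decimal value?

6628

x = 1100111101100
bit 3 is currently 1; toggle it via x ^ (1 << 3) = x ^ 8
→ 1100111100100 = 6628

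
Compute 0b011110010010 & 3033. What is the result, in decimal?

a = 011110010010
3033 = 101111011001
AND → 001110010000 = 912

912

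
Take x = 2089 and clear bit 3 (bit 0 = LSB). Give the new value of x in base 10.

2081

x = 100000101001
bit 3 is currently 1; clear it via x & ~(1 << 3) = x & ~8
→ 100000100001 = 2081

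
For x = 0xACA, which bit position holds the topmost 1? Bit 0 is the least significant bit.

0xACA = 101011001010
The topmost 1 is at position 11 (since 2^11 = 2048 ≤ 2762 < 4096).

11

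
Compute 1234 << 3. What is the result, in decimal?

1234 = 00010011010010
shift left by 3 → 10011010010000 = 9872
(equivalently, 1234 × 2^3 = 1234 × 8)

9872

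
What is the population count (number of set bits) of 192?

192 = 11000000
Count the 1s: 1 + 1 = 2

2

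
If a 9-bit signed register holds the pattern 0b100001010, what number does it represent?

pattern = 100001010 (MSB is 1 ⇒ negative)
Invert: 011110101, add 1 → 011110110 = 246, so the value is -246.
(Equivalently: 266 - 2^9 = 266 - 512 = -246.)

-246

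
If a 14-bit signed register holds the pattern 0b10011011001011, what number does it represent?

pattern = 10011011001011 (MSB is 1 ⇒ negative)
Invert: 01100100110100, add 1 → 01100100110101 = 6453, so the value is -6453.
(Equivalently: 9931 - 2^14 = 9931 - 16384 = -6453.)

-6453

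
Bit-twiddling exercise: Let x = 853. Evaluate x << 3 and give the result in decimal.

853 = 0001101010101
shift left by 3 → 1101010101000 = 6824
(equivalently, 853 × 2^3 = 853 × 8)

6824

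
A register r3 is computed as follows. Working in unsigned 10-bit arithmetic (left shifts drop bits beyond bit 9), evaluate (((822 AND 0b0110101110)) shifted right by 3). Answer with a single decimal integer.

822 = 1100110110
0b0110101110 = 0110101110
→ AND → 0100100110 = 294
→ shifted right by 3 → 0000100100 = 36

36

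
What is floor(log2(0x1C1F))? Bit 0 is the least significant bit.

0x1C1F = 1110000011111
The topmost 1 is at position 12 (since 2^12 = 4096 ≤ 7199 < 8192).

12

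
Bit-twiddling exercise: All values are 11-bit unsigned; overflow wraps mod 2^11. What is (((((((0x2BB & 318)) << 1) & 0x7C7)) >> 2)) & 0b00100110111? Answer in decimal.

17

0x2BB = 01010111011
318 = 00100111110
→ & → 00000111010 = 58
→ << 1 (mod 2^11) → 00001110100 = 116
0x7C7 = 11111000111
→ & → 00001000100 = 68
→ >> 2 → 00000010001 = 17
0b00100110111 = 00100110111
→ & → 00000010001 = 17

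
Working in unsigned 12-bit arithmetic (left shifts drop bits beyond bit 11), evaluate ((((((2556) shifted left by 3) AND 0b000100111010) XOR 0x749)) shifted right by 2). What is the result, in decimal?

410

2556 = 100111111100
→ shifted left by 3 (mod 2^12) → 111111100000 = 4064
0b000100111010 = 000100111010
→ AND → 000100100000 = 288
0x749 = 011101001001
→ XOR → 011001101001 = 1641
→ shifted right by 2 → 000110011010 = 410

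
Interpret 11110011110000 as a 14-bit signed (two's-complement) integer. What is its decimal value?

-784

pattern = 11110011110000 (MSB is 1 ⇒ negative)
Invert: 00001100001111, add 1 → 00001100010000 = 784, so the value is -784.
(Equivalently: 15600 - 2^14 = 15600 - 16384 = -784.)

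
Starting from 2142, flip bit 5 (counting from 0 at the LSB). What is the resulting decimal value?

2174

x = 100001011110
bit 5 is currently 0; toggle it via x ^ (1 << 5) = x ^ 32
→ 100001111110 = 2174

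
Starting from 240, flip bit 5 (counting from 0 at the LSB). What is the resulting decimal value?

x = 11110000
bit 5 is currently 1; toggle it via x ^ (1 << 5) = x ^ 32
→ 11010000 = 208

208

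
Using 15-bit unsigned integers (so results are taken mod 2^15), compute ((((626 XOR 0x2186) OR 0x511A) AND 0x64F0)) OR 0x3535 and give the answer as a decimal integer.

30197

626 = 000001001110010
0x2186 = 010000110000110
→ XOR → 010001111110100 = 9204
0x511A = 101000100011010
→ OR → 111001111111110 = 29694
0x64F0 = 110010011110000
→ AND → 110000011110000 = 24816
0x3535 = 011010100110101
→ OR → 111010111110101 = 30197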